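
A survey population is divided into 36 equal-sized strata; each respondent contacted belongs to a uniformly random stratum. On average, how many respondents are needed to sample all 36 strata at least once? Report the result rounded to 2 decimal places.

150.28

After k distinct strata have appeared, the next respondent gives a new one with probability (36-k)/36, so the expected wait for the (k+1)-th is 36/(36-k).
E[T] = 36/36 + 36/35 + 36/34 + ... + 36/2 + 36/1 = 36·H_{36}.
H_{36} = 4.175, so E[T] = 150.284.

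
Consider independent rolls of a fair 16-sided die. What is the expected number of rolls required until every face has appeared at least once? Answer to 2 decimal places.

54.09

The wait to go from k to k+1 distinct faces is geometric with mean 16/(16-k).
E[T] = 16/16 + 16/15 + 16/14 + ... + 16/2 + 16/1 = 16·H_{16}.
H_{16} = 3.381, so E[T] = 54.092.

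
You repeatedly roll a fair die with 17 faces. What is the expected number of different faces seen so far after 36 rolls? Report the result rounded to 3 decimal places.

15.083

For each face, P(seen in 36 rolls) = 1 - (16/17)^36 = 0.8872.
By linearity of expectation, E[distinct seen] = 17·(1 - (16/17)^36) = 15.0831.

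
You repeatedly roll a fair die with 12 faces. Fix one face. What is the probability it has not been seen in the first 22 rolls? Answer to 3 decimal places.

0.147

Each roll misses the fixed face with probability (12-1)/12 = 11/12, independently.
P(still missing after 22) = (11/12)^22 = 0.1475.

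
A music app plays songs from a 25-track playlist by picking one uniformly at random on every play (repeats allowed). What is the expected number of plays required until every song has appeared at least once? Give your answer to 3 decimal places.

95.399

The wait to go from k to k+1 distinct songs is geometric with mean 25/(25-k).
E[T] = 25/25 + 25/24 + 25/23 + ... + 25/2 + 25/1 = 25·H_{25}.
H_{25} = 3.8160, so E[T] = 95.3990.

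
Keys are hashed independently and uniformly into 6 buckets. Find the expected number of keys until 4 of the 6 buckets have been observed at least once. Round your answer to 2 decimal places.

Going from k to k+1 distinct takes a geometric number of keys with mean 6/(6-k).
Sum over k = 0,...,3: E = 6/6 + 6/5 + 6/4 + 6/3 = 5.700.

5.70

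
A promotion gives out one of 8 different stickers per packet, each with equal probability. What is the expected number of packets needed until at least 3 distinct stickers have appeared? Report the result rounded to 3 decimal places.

3.476

With k distinct stickers already seen, the next new one arrives after an expected 8/(8-k) packets.
Sum over k = 0,...,2: E = 8/8 + 8/7 + 8/6 = 3.4762.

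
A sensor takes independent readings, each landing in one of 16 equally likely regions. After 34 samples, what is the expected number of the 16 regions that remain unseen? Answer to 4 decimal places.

For each region, P(unseen after 34) = (15/16)^34 = 0.11144.
By linearity of expectation, E[unseen] = 16·(15/16)^34 = 1.78297.

1.7830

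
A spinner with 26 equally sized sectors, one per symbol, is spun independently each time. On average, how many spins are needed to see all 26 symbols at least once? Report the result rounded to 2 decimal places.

After k distinct symbols have appeared, the next spin gives a new one with probability (26-k)/26, so the expected wait for the (k+1)-th is 26/(26-k).
E[T] = 26/26 + 26/25 + 26/24 + ... + 26/2 + 26/1 = 26·H_{26}.
H_{26} = 3.854, so E[T] = 100.215.

100.21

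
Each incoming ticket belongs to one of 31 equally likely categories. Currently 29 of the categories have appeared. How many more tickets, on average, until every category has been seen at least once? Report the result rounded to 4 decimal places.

46.5000

With k distinct categories already seen, the next new one takes an expected 31/(31-k) tickets.
Sum over k = 29,...,30: E = 31/2 + 31/1 = 46.50000.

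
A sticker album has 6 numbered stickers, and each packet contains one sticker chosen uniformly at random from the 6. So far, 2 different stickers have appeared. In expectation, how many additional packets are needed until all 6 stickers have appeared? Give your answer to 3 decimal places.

12.500

From k distinct to k+1 distinct takes on average 6/(6-k) packets.
Sum over k = 2,...,5: E = 6/4 + 6/3 + 6/2 + 6/1 = 12.5000.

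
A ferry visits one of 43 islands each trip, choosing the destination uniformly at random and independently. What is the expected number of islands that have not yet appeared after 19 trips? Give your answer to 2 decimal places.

For each island, P(unseen after 19) = (42/43)^19 = 0.639.
By linearity of expectation, E[unseen] = 43·(42/43)^19 = 27.498.

27.50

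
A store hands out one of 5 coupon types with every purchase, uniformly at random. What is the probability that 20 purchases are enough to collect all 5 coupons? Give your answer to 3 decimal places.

0.943

Let A_i be the event that coupon i is missing after 20 purchases. By inclusion–exclusion on the A_i,
P(all seen) = Σ_{j=0}^{5} (-1)^j C(5,j)((5-j)/5)^20
= 1.0000 - 0.0576 + 0.0004 - 0.0000 + 0.0000 - 0.0000
= 0.9427.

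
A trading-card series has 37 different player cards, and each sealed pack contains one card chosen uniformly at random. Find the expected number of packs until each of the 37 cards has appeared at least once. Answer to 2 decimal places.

Split into phases: going from k distinct to k+1 distinct takes on average 37/(37-k) packs.
E[T] = 37/37 + 37/36 + 37/35 + ... + 37/2 + 37/1 = 37·H_{37}.
H_{37} = 4.202, so E[T] = 155.459.

155.46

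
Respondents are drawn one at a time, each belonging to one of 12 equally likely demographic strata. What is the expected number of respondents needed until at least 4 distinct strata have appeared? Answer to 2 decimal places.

With k distinct strata already seen, the next new one arrives after an expected 12/(12-k) respondents.
Sum over k = 0,...,3: E = 12/12 + 12/11 + 12/10 + 12/9 = 4.624.

4.62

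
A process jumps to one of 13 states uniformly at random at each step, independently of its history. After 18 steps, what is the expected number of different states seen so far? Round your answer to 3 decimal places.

For each state, P(seen in 18 steps) = 1 - (12/13)^18 = 0.7633.
By linearity of expectation, E[distinct seen] = 13·(1 - (12/13)^18) = 9.9223.

9.922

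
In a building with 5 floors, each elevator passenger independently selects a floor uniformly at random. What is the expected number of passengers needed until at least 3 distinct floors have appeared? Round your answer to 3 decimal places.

3.917

With k distinct floors already seen, the next new one arrives after an expected 5/(5-k) passengers.
Sum over k = 0,...,2: E = 5/5 + 5/4 + 5/3 = 3.9167.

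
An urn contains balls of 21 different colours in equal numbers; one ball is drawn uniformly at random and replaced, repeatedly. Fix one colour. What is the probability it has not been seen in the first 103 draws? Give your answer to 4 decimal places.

On each draw the fixed colour fails to appear with probability 20/21.
P(still missing after 103) = (20/21)^103 = 0.00657.

0.0066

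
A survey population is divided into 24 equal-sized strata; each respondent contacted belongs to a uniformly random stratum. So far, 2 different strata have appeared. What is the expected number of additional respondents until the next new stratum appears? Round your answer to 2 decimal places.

1.09

Each respondent yields a new stratum with probability (24-2)/24 = 22/24, so the wait is geometric with mean 24/22.
E = 24/22 = 1.091.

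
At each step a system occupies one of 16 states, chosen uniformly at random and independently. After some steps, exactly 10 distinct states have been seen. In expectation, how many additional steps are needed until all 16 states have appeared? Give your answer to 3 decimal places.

39.200

The wait to go from k to k+1 distinct states is geometric with mean 16/(16-k).
Sum over k = 10,...,15: E = 16/6 + 16/5 + 16/4 + 16/3 + 16/2 + 16/1 = 39.2000.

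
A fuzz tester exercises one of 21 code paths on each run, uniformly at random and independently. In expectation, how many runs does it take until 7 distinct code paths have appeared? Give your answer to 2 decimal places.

8.27

Going from k to k+1 distinct takes a geometric number of runs with mean 21/(21-k).
Sum over k = 0,...,6: E = 21/21 + 21/20 + 21/19 + ... + 21/16 + 21/15 = 8.270.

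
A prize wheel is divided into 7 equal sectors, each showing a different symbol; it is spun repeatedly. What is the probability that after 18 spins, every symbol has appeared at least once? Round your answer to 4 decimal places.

By inclusion–exclusion over which symbols are missing,
P(all seen) = Σ_{j=0}^{7} (-1)^j C(7,j)((7-j)/7)^18
= 1.00000 - 0.43657 + 0.04919 - 0.00148 + 0.00001 - 0.00000 + 0.00000 - 0.00000
= 0.61115.

0.6112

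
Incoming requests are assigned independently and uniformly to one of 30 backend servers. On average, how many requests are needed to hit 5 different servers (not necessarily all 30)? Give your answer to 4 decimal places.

5.3709

Going from k to k+1 distinct takes a geometric number of requests with mean 30/(30-k).
Sum over k = 0,...,4: E = 30/30 + 30/29 + 30/28 + 30/27 + 30/26 = 5.37087.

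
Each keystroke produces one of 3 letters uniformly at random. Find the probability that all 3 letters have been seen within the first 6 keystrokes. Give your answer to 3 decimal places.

0.741

By inclusion–exclusion over which letters are missing,
P(all seen) = Σ_{j=0}^{3} (-1)^j C(3,j)((3-j)/3)^6
= 1.0000 - 0.2634 + 0.0041 - 0.0000
= 0.7407.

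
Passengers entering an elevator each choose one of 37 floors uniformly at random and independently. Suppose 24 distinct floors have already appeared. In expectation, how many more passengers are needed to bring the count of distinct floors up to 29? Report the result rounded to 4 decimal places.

17.1042

From k distinct to k+1 distinct takes on average 37/(37-k) passengers.
Sum over k = 24,...,28: E = 37/13 + 37/12 + 37/11 + 37/10 + 37/9 = 17.10423.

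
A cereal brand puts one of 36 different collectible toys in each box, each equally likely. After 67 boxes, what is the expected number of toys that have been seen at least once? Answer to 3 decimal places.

For each toy, P(seen in 67 boxes) = 1 - (35/36)^67 = 0.8485.
By linearity of expectation, E[distinct seen] = 36·(1 - (35/36)^67) = 30.5475.

30.548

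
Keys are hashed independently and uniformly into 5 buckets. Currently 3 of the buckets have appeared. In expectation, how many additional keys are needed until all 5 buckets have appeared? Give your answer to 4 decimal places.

With k distinct buckets already seen, the next new one takes an expected 5/(5-k) keys.
Sum over k = 3,...,4: E = 5/2 + 5/1 = 7.50000.

7.5000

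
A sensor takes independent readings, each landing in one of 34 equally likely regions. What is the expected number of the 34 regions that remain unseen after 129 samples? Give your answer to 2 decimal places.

For each region, P(unseen after 129) = (33/34)^129 = 0.021.
By linearity of expectation, E[unseen] = 34·(33/34)^129 = 0.723.

0.72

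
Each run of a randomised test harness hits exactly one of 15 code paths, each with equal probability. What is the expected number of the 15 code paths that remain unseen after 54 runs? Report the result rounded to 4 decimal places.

0.3615

For each code path, P(unseen after 54) = (14/15)^54 = 0.02410.
By linearity of expectation, E[unseen] = 15·(14/15)^54 = 0.36147.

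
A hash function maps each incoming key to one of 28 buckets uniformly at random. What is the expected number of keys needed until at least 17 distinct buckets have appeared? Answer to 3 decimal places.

Going from k to k+1 distinct takes a geometric number of keys with mean 28/(28-k).
Sum over k = 0,...,16: E = 28/28 + 28/27 + 28/26 + ... + 28/13 + 28/12 = 25.4042.

25.404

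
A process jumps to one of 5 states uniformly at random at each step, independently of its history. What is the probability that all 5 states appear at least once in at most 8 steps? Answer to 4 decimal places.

Let A_i be the event that state i is missing after 8 steps. By inclusion–exclusion on the A_i,
P(all seen) = Σ_{j=0}^{5} (-1)^j C(5,j)((5-j)/5)^8
= 1.00000 - 0.83886 + 0.16796 - 0.00655 + 0.00001 - 0.00000
= 0.32256.

0.3226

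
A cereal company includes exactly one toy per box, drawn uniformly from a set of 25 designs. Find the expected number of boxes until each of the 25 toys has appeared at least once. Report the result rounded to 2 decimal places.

The wait to go from k to k+1 distinct toys is geometric with mean 25/(25-k).
E[T] = 25/25 + 25/24 + 25/23 + ... + 25/2 + 25/1 = 25·H_{25}.
H_{25} = 3.816, so E[T] = 95.399.

95.40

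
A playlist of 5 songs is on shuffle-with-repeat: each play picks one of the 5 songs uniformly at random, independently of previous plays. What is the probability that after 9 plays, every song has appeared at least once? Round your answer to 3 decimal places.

By inclusion–exclusion over which songs are missing,
P(all seen) = Σ_{j=0}^{5} (-1)^j C(5,j)((5-j)/5)^9
= 1.0000 - 0.6711 + 0.1008 - 0.0026 + 0.0000 - 0.0000
= 0.4271.

0.427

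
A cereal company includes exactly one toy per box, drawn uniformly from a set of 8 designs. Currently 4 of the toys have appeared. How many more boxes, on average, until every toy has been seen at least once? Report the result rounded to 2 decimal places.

With k distinct toys already seen, the next new one takes an expected 8/(8-k) boxes.
Sum over k = 4,...,7: E = 8/4 + 8/3 + 8/2 + 8/1 = 16.667.

16.67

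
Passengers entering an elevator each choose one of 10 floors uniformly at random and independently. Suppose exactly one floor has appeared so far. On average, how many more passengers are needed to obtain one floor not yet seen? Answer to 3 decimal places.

1.111

Each passenger yields a new floor with probability (10-1)/10 = 9/10, so the wait is geometric with mean 10/9.
E = 10/9 = 1.1111.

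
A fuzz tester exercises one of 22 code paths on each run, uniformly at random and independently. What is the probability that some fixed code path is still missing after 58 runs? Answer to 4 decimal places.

0.0673

On each run the fixed code path fails to appear with probability 21/22.
P(still missing after 58) = (21/22)^58 = 0.06733.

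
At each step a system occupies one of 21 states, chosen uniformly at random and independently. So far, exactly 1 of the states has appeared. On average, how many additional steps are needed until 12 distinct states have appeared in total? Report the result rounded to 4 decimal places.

16.1442

From k distinct to k+1 distinct takes on average 21/(21-k) steps.
Sum over k = 1,...,11: E = 21/20 + 21/19 + 21/18 + ... + 21/11 + 21/10 = 16.14420.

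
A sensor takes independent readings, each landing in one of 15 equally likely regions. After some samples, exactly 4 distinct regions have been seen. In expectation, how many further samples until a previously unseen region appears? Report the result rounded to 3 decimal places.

1.364

Each sample yields a new region with probability (15-4)/15 = 11/15, so the wait is geometric with mean 15/11.
E = 15/11 = 1.3636.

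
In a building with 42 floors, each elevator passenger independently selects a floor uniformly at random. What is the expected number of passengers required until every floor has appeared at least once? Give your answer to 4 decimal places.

After k distinct floors have appeared, the next passenger gives a new one with probability (42-k)/42, so the expected wait for the (k+1)-th is 42/(42-k).
E[T] = 42/42 + 42/41 + 42/40 + ... + 42/2 + 42/1 = 42·H_{42}.
H_{42} = 4.32674, so E[T] = 181.72320.

181.7232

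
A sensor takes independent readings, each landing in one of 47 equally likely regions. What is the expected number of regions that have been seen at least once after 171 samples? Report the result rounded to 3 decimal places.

45.812

For each region, P(seen in 171 samples) = 1 - (46/47)^171 = 0.9747.
By linearity of expectation, E[distinct seen] = 47·(1 - (46/47)^171) = 45.8116.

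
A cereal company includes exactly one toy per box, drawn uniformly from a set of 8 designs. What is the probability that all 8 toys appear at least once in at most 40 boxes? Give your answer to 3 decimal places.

Let A_i be the event that toy i is missing after 40 boxes. By inclusion–exclusion on the A_i,
P(all seen) = Σ_{j=0}^{8} (-1)^j C(8,j)((8-j)/8)^40
= 1.0000 - 0.0383 + 0.0003 - 0.0000 + 0.0000 - 0.0000 + 0.0000 - 0.0000 + 0.0000
= 0.9620.

0.962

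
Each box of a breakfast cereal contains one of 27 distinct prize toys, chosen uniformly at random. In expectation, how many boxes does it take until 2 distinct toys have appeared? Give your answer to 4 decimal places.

2.0385

Going from k to k+1 distinct takes a geometric number of boxes with mean 27/(27-k).
Sum over k = 0,...,1: E = 27/27 + 27/26 = 2.03846.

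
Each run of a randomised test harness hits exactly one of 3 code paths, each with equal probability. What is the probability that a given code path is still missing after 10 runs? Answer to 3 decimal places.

On each run the fixed code path fails to appear with probability 2/3.
P(still missing after 10) = (2/3)^10 = 0.0173.

0.017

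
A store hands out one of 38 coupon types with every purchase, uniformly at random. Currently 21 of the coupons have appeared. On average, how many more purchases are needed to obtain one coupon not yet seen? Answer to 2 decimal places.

2.24

Each purchase yields a new coupon with probability (38-21)/38 = 17/38, so the wait is geometric with mean 38/17.
E = 38/17 = 2.235.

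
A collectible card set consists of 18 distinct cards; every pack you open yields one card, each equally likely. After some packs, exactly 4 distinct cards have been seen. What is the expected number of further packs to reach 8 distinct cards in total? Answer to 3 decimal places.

With k distinct cards already seen, the next new one takes an expected 18/(18-k) packs.
Sum over k = 4,...,7: E = 18/14 + 18/13 + 18/12 + 18/11 = 5.8067.

5.807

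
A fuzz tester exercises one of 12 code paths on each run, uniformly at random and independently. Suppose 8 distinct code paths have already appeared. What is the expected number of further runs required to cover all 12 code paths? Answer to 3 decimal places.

25.000

From k distinct to k+1 distinct takes on average 12/(12-k) runs.
Sum over k = 8,...,11: E = 12/4 + 12/3 + 12/2 + 12/1 = 25.0000.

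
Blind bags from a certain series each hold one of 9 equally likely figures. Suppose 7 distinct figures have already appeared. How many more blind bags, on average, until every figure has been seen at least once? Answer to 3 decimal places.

13.500

The wait to go from k to k+1 distinct figures is geometric with mean 9/(9-k).
Sum over k = 7,...,8: E = 9/2 + 9/1 = 13.5000.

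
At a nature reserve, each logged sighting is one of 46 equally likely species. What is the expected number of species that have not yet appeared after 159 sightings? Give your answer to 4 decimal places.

For each species, P(unseen after 159) = (45/46)^159 = 0.03036.
By linearity of expectation, E[unseen] = 46·(45/46)^159 = 1.39654.

1.3965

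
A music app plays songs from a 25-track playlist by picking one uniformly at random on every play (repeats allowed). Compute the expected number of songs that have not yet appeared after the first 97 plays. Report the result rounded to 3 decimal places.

0.477

For each song, P(unseen after 97) = (24/25)^97 = 0.0191.
By linearity of expectation, E[unseen] = 25·(24/25)^97 = 0.4767.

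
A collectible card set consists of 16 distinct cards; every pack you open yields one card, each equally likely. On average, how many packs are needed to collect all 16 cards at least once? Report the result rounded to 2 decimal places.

54.09

Split into phases: going from k distinct to k+1 distinct takes on average 16/(16-k) packs.
E[T] = 16/16 + 16/15 + 16/14 + ... + 16/2 + 16/1 = 16·H_{16}.
H_{16} = 3.381, so E[T] = 54.092.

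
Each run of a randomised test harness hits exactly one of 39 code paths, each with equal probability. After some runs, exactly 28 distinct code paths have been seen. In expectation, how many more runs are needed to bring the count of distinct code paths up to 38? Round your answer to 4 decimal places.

The wait to go from k to k+1 distinct code paths is geometric with mean 39/(39-k).
Sum over k = 28,...,37: E = 39/11 + 39/10 + 39/9 + ... + 39/3 + 39/2 = 78.77522.

78.7752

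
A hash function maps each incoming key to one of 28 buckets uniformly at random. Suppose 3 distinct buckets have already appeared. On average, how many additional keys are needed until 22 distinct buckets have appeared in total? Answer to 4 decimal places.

38.2468

From k distinct to k+1 distinct takes on average 28/(28-k) keys.
Sum over k = 3,...,21: E = 28/25 + 28/24 + 28/23 + ... + 28/8 + 28/7 = 38.24683.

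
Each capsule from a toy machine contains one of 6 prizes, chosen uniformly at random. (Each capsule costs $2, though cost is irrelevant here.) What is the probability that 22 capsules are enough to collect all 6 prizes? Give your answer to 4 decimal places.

0.8933

Let A_i be the event that prize i is missing after 22 capsules. By inclusion–exclusion on the A_i,
P(all seen) = Σ_{j=0}^{6} (-1)^j C(6,j)((6-j)/6)^22
= 1.00000 - 0.10868 + 0.00200 - 0.00000 + 0.00000 - 0.00000 + 0.00000
= 0.89332.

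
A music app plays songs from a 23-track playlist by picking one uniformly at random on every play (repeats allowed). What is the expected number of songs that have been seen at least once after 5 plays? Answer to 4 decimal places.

For each song, P(seen in 5 plays) = 1 - (22/23)^5 = 0.19929.
By linearity of expectation, E[distinct seen] = 23·(1 - (22/23)^5) = 4.58371.

4.5837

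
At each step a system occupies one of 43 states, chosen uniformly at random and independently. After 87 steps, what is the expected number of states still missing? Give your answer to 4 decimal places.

For each state, P(unseen after 87) = (42/43)^87 = 0.12910.
By linearity of expectation, E[unseen] = 43·(42/43)^87 = 5.55138.

5.5514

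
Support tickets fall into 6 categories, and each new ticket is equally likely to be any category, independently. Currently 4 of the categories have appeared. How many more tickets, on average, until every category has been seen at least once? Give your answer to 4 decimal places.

The wait to go from k to k+1 distinct categories is geometric with mean 6/(6-k).
Sum over k = 4,...,5: E = 6/2 + 6/1 = 9.00000.

9.0000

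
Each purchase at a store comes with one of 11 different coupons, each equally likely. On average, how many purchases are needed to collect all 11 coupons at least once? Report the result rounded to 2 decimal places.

33.22

After k distinct coupons have appeared, the next purchase gives a new one with probability (11-k)/11, so the expected wait for the (k+1)-th is 11/(11-k).
E[T] = 11/11 + 11/10 + 11/9 + ... + 11/2 + 11/1 = 11·H_{11}.
H_{11} = 3.020, so E[T] = 33.219.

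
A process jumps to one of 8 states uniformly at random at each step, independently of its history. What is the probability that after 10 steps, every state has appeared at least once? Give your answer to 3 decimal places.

0.028

By inclusion–exclusion over which states are missing,
P(all seen) = Σ_{j=0}^{8} (-1)^j C(8,j)((8-j)/8)^10
= 1.0000 - 2.1046 + 1.5768 - 0.5093 + 0.0684 - 0.0031 + 0.0000 - 0.0000 + 0.0000
= 0.0282.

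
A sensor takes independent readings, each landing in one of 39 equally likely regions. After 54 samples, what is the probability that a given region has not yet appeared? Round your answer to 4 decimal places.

On each sample the fixed region fails to appear with probability 38/39.
P(still missing after 54) = (38/39)^54 = 0.24594.

0.2459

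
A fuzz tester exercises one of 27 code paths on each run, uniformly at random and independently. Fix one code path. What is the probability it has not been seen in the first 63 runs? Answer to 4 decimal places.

On each run the fixed code path fails to appear with probability 26/27.
P(still missing after 63) = (26/27)^63 = 0.09277.

0.0928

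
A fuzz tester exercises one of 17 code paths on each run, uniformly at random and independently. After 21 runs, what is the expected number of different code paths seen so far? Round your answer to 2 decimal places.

12.24

For each code path, P(seen in 21 runs) = 1 - (16/17)^21 = 0.720.
By linearity of expectation, E[distinct seen] = 17·(1 - (16/17)^21) = 12.241.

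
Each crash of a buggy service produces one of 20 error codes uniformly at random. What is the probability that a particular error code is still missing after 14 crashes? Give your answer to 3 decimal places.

On each crash the fixed error code fails to appear with probability 19/20.
P(still missing after 14) = (19/20)^14 = 0.4877.

0.488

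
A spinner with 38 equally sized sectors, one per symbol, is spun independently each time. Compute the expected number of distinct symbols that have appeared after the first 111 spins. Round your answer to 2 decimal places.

36.03

For each symbol, P(seen in 111 spins) = 1 - (37/38)^111 = 0.948.
By linearity of expectation, E[distinct seen] = 38·(1 - (37/38)^111) = 36.031.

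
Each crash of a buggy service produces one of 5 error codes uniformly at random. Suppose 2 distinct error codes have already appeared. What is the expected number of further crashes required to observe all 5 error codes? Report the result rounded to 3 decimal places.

9.167

The wait to go from k to k+1 distinct error codes is geometric with mean 5/(5-k).
Sum over k = 2,...,4: E = 5/3 + 5/2 + 5/1 = 9.1667.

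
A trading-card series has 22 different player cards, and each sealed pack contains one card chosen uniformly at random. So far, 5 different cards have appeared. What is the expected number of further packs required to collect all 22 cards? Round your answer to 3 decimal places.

75.670

With k distinct cards already seen, the next new one takes an expected 22/(22-k) packs.
Sum over k = 5,...,21: E = 22/17 + 22/16 + 22/15 + ... + 22/2 + 22/1 = 75.6702.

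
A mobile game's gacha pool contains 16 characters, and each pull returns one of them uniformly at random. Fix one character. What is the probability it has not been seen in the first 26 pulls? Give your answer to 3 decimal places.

Each pull misses the fixed character with probability (16-1)/16 = 15/16, independently.
P(still missing after 26) = (15/16)^26 = 0.1867.

0.187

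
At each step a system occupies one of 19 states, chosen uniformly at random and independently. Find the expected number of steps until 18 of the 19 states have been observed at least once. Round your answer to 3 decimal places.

48.407

With k distinct states already seen, the next new one arrives after an expected 19/(19-k) steps.
Sum over k = 0,...,17: E = 19/19 + 19/18 + 19/17 + ... + 19/3 + 19/2 = 48.4071.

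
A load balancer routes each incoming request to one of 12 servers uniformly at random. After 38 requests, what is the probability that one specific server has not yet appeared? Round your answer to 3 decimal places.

0.037

Each request misses the fixed server with probability (12-1)/12 = 11/12, independently.
P(still missing after 38) = (11/12)^38 = 0.0366.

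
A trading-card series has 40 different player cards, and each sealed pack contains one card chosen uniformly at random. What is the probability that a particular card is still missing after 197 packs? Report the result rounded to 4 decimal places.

0.0068

On each pack the fixed card fails to appear with probability 39/40.
P(still missing after 197) = (39/40)^197 = 0.00682.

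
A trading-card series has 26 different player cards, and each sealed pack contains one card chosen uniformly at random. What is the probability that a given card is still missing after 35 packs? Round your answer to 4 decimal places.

On each pack the fixed card fails to appear with probability 25/26.
P(still missing after 35) = (25/26)^35 = 0.25342.

0.2534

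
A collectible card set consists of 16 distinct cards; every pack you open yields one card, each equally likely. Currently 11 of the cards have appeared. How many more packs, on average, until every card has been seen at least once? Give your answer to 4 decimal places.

36.5333

The wait to go from k to k+1 distinct cards is geometric with mean 16/(16-k).
Sum over k = 11,...,15: E = 16/5 + 16/4 + 16/3 + 16/2 + 16/1 = 36.53333.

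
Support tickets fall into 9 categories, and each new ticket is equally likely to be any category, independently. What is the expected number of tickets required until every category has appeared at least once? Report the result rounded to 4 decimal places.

25.4607

The wait to go from k to k+1 distinct categories is geometric with mean 9/(9-k).
E[T] = 9/9 + 9/8 + 9/7 + ... + 9/2 + 9/1 = 9·H_{9}.
H_{9} = 2.82897, so E[T] = 25.46071.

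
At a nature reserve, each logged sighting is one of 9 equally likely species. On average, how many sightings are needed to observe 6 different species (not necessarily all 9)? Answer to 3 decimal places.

Going from k to k+1 distinct takes a geometric number of sightings with mean 9/(9-k).
Sum over k = 0,...,5: E = 9/9 + 9/8 + 9/7 + 9/6 + 9/5 + 9/4 = 8.9607.

8.961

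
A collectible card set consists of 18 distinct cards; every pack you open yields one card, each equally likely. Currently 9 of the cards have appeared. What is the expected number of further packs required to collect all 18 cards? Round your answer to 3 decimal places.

50.921

The wait to go from k to k+1 distinct cards is geometric with mean 18/(18-k).
Sum over k = 9,...,17: E = 18/9 + 18/8 + 18/7 + ... + 18/2 + 18/1 = 50.9214.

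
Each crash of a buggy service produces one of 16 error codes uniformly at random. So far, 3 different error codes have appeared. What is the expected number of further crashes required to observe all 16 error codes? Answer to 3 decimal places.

50.882

The wait to go from k to k+1 distinct error codes is geometric with mean 16/(16-k).
Sum over k = 3,...,15: E = 16/13 + 16/12 + 16/11 + ... + 16/2 + 16/1 = 50.8821.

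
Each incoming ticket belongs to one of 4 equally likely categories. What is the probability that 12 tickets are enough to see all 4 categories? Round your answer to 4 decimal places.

By inclusion–exclusion over which categories are missing,
P(all seen) = Σ_{j=0}^{4} (-1)^j C(4,j)((4-j)/4)^12
= 1.00000 - 0.12671 + 0.00146 - 0.00000 + 0.00000
= 0.87476.

0.8748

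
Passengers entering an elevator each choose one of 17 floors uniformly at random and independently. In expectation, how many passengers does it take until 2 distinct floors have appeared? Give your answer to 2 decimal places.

2.06

With k distinct floors already seen, the next new one arrives after an expected 17/(17-k) passengers.
Sum over k = 0,...,1: E = 17/17 + 17/16 = 2.063.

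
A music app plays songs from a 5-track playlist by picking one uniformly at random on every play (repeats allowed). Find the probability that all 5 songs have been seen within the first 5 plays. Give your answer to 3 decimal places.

Let A_i be the event that song i is missing after 5 plays. By inclusion–exclusion on the A_i,
P(all seen) = Σ_{j=0}^{5} (-1)^j C(5,j)((5-j)/5)^5
= 1.0000 - 1.6384 + 0.7776 - 0.1024 + 0.0016 - 0.0000
= 0.0384.

0.038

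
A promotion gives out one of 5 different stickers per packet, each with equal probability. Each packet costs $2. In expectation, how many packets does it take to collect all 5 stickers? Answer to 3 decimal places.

The wait to go from k to k+1 distinct stickers is geometric with mean 5/(5-k).
E[T] = 5/5 + 5/4 + 5/3 + 5/2 + 5/1 = 5·H_{5}.
H_{5} = 2.2833, so E[T] = 11.4167.

11.417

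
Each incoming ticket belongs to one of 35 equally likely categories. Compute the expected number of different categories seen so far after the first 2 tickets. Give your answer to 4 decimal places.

1.9714

For each category, P(seen in 2 tickets) = 1 - (34/35)^2 = 0.05633.
By linearity of expectation, E[distinct seen] = 35·(1 - (34/35)^2) = 1.97143.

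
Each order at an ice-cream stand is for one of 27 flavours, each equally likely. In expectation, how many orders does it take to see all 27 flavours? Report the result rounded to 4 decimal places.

After k distinct flavours have appeared, the next order gives a new one with probability (27-k)/27, so the expected wait for the (k+1)-th is 27/(27-k).
E[T] = 27/27 + 27/26 + 27/25 + ... + 27/2 + 27/1 = 27·H_{27}.
H_{27} = 3.89146, so E[T] = 105.06933.

105.0693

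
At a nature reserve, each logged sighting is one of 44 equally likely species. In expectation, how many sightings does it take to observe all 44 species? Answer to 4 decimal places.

192.3999

After k distinct species have appeared, the next sighting gives a new one with probability (44-k)/44, so the expected wait for the (k+1)-th is 44/(44-k).
E[T] = 44/44 + 44/43 + 44/42 + ... + 44/2 + 44/1 = 44·H_{44}.
H_{44} = 4.37273, so E[T] = 192.39994.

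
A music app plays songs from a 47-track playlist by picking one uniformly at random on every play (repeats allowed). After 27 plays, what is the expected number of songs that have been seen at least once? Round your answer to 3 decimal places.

20.702

For each song, P(seen in 27 plays) = 1 - (46/47)^27 = 0.4405.
By linearity of expectation, E[distinct seen] = 47·(1 - (46/47)^27) = 20.7023.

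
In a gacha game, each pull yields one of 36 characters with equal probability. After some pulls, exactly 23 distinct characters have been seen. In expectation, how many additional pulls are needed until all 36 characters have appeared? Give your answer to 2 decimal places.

From k distinct to k+1 distinct takes on average 36/(36-k) pulls.
Sum over k = 23,...,35: E = 36/13 + 36/12 + 36/11 + ... + 36/2 + 36/1 = 114.485.

114.48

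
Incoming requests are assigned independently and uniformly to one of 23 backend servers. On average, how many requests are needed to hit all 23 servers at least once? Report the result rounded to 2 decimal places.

After k distinct servers have appeared, the next request gives a new one with probability (23-k)/23, so the expected wait for the (k+1)-th is 23/(23-k).
E[T] = 23/23 + 23/22 + 23/21 + ... + 23/2 + 23/1 = 23·H_{23}.
H_{23} = 3.734, so E[T] = 85.889.

85.89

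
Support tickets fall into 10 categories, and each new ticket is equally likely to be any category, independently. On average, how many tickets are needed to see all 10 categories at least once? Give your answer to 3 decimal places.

After k distinct categories have appeared, the next ticket gives a new one with probability (10-k)/10, so the expected wait for the (k+1)-th is 10/(10-k).
E[T] = 10/10 + 10/9 + 10/8 + ... + 10/2 + 10/1 = 10·H_{10}.
H_{10} = 2.9290, so E[T] = 29.2897.

29.290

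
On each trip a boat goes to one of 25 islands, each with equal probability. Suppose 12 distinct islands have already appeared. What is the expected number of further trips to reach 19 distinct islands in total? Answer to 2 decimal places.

From k distinct to k+1 distinct takes on average 25/(25-k) trips.
Sum over k = 12,...,18: E = 25/13 + 25/12 + 25/11 + ... + 25/8 + 25/7 = 18.253.

18.25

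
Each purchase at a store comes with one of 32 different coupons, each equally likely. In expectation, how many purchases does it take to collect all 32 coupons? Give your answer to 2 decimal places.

129.87

After k distinct coupons have appeared, the next purchase gives a new one with probability (32-k)/32, so the expected wait for the (k+1)-th is 32/(32-k).
E[T] = 32/32 + 32/31 + 32/30 + ... + 32/2 + 32/1 = 32·H_{32}.
H_{32} = 4.058, so E[T] = 129.872.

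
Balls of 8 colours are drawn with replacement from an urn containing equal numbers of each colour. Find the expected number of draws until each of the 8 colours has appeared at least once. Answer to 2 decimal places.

21.74

Split into phases: going from k distinct to k+1 distinct takes on average 8/(8-k) draws.
E[T] = 8/8 + 8/7 + 8/6 + ... + 8/2 + 8/1 = 8·H_{8}.
H_{8} = 2.718, so E[T] = 21.743.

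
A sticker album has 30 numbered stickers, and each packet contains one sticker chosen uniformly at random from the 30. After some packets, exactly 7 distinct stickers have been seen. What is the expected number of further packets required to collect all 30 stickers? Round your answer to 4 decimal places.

112.0287

The wait to go from k to k+1 distinct stickers is geometric with mean 30/(30-k).
Sum over k = 7,...,29: E = 30/23 + 30/22 + 30/21 + ... + 30/2 + 30/1 = 112.02875.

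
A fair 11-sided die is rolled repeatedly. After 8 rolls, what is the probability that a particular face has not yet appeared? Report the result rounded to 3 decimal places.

0.467

On each roll the fixed face fails to appear with probability 10/11.
P(still missing after 8) = (10/11)^8 = 0.4665.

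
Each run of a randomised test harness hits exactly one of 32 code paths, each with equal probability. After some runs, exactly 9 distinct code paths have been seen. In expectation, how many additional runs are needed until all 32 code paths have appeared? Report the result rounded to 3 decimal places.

From k distinct to k+1 distinct takes on average 32/(32-k) runs.
Sum over k = 9,...,31: E = 32/23 + 32/22 + 32/21 + ... + 32/2 + 32/1 = 119.4973.

119.497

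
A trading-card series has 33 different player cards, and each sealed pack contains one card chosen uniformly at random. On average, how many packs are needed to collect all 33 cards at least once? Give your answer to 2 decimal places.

134.93

The wait to go from k to k+1 distinct cards is geometric with mean 33/(33-k).
E[T] = 33/33 + 33/32 + 33/31 + ... + 33/2 + 33/1 = 33·H_{33}.
H_{33} = 4.089, so E[T] = 134.930.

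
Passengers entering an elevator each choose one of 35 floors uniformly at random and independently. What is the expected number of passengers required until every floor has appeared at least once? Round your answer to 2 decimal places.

145.14

The wait to go from k to k+1 distinct floors is geometric with mean 35/(35-k).
E[T] = 35/35 + 35/34 + 35/33 + ... + 35/2 + 35/1 = 35·H_{35}.
H_{35} = 4.147, so E[T] = 145.137.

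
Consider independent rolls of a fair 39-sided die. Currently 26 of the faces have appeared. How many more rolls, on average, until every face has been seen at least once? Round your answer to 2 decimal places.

With k distinct faces already seen, the next new one takes an expected 39/(39-k) rolls.
Sum over k = 26,...,38: E = 39/13 + 39/12 + 39/11 + ... + 39/2 + 39/1 = 124.025.

124.03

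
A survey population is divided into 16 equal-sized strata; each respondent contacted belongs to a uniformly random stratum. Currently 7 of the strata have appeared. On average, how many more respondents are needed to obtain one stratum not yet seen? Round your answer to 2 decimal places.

Each respondent yields a new stratum with probability (16-7)/16 = 9/16, so the wait is geometric with mean 16/9.
E = 16/9 = 1.778.

1.78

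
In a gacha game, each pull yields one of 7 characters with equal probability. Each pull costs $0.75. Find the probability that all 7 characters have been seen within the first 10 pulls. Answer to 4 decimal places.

By inclusion–exclusion over which characters are missing,
P(all seen) = Σ_{j=0}^{7} (-1)^j C(7,j)((7-j)/7)^10
= 1.00000 - 1.49841 + 0.72600 - 0.12992 + 0.00732 - 0.00008 + 0.00000 - 0.00000
= 0.10491.

0.1049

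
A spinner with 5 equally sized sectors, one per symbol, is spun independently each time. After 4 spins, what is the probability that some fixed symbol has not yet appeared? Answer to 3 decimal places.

0.410

On each spin the fixed symbol fails to appear with probability 4/5.
P(still missing after 4) = (4/5)^4 = 0.4096.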